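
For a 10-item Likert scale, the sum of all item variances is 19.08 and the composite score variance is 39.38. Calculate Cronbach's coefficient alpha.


alpha = (k/(k-1)) * (1 - sum(si^2)/s_total^2)
= (10/9) * (1 - 19.08/39.38)
alpha = 0.5728

0.5728


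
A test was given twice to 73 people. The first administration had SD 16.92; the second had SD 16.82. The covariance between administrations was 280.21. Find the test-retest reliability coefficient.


r = cov(X,Y) / (SD_X * SD_Y)
r = 280.21 / (16.92 * 16.82)
r = 280.21 / 284.5944
r = 0.9846

0.9846


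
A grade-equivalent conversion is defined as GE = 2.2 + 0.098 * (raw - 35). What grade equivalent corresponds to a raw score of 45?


raw - median = 45 - 35 = 10
slope * diff = 0.098 * 10 = 0.98
GE = 2.2 + 0.98
GE = 3.18

3.18


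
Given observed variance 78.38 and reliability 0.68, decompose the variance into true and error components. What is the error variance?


var_true = rxx * var_obs = 0.68 * 78.38 = 53.2984
var_error = var_obs - var_true
var_error = 78.38 - 53.2984
var_error = 25.0816

25.0816


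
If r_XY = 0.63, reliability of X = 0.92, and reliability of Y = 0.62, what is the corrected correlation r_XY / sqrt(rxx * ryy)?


r_corrected = rxy / sqrt(rxx * ryy)
= 0.63 / sqrt(0.92 * 0.62)
= 0.63 / sqrt(0.5704)
= 0.63 / 0.755248
r_corrected = 0.8342

0.8342


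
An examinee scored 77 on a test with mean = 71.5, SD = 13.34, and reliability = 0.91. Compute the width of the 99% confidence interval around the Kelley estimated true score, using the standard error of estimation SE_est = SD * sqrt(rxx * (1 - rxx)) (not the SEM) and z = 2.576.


True score estimate = 0.91*77 + 0.09*71.5 = 76.505
SE_est = SD * sqrt(rxx * (1 - rxx)) = 13.34 * sqrt(0.91 * 0.09) = 13.34 * sqrt(0.0819) = 3.817665
CI = T_est +/- z * SE_est, so width = 2 * z * SE_est = 2 * 2.576 * 3.817665
Width = 19.6686

19.6686


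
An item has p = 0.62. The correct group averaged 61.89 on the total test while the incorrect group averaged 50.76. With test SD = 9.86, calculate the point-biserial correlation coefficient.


q = 1 - p = 0.38
rpb = ((M1 - M0) / SD) * sqrt(p * q)
rpb = ((61.89 - 50.76) / 9.86) * sqrt(0.62 * 0.38)
rpb = 0.5479

0.5479


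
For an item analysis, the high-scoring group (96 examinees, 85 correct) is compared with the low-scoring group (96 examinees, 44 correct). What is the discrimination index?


p_upper = 85/96 = 0.8854
p_lower = 44/96 = 0.4583
D = 0.8854 - 0.4583 = 0.4271

0.4271


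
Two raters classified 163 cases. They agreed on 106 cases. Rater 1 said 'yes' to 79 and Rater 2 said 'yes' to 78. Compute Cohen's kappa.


P_o = 106/163 = 0.650307
P_e = (79*78 + 84*85) / 26569 = 0.500659
kappa = (P_o - P_e) / (1 - P_e)
kappa = (0.650307 - 0.500659) / (1 - 0.500659)
kappa = 0.2997

0.2997


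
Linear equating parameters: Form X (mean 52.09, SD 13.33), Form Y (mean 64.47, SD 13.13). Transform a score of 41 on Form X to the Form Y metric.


slope = SD_Y / SD_X = 13.13 / 13.33 ~ 0.985
intercept = mean_Y - slope * mean_X = 64.47 - (13.13 / 13.33) * 52.09 ~ 13.1615
Y = slope * X + intercept. To avoid rounding drift from the rounded slope/intercept, evaluate the equivalent form Y = mean_Y + SD_Y * (X - mean_X) / SD_X at full precision:
Y = 64.47 + 13.13 * (41 - 52.09) / 13.33
Y = 64.47 - 13.13 * 11.09 / 13.33
Y = 64.47 - 145.6117 / 13.33
Y = 64.47 - 10.9236
Y = 53.5464

53.5464


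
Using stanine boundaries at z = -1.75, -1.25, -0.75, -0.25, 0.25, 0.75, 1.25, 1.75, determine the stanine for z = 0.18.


Stanine boundaries: [-1.75, -1.25, -0.75, -0.25, 0.25, 0.75, 1.25, 1.75]
z = 0.18
Check each boundary:
  z >= -1.75 -> could be stanine 2
  z >= -1.25 -> could be stanine 3
  z >= -0.75 -> could be stanine 4
  z >= -0.25 -> could be stanine 5
  z < 0.25
  z < 0.75
  z < 1.25
  z < 1.75
Highest qualifying boundary gives stanine = 5

5


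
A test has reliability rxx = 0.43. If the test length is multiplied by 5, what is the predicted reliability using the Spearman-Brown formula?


r_new = (n * rxx) / (1 + (n-1) * rxx)
r_new = (5 * 0.43) / (1 + 4 * 0.43)
r_new = 2.15 / 2.72
r_new = 0.7904

0.7904


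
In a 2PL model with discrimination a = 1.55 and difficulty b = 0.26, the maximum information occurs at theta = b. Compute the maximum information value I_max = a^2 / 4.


For 2PL, max info at theta = b = 0.26
I_max = a^2 / 4 = 1.55^2 / 4
= 2.4025 / 4
I_max = 0.6006

0.6006


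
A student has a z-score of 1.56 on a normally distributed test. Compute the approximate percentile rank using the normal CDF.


CDF(z) = 0.5 * (1 + erf(z/sqrt(2)))
erf(1.1031) = 0.8812
CDF = 0.9406
Percentile rank = 0.9406 * 100 = 94.06

94.06


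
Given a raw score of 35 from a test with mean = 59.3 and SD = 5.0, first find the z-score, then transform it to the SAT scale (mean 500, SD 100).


z = (X - mean) / SD = (35 - 59.3) / 5.0
z = -24.3 / 5.0
z = -4.86
SAT-scale = SAT = 500 + 100z
Carry z at full precision (z = -24.3 / 5.0) into the conversion:
SAT-scale = 500 + 100 * (-24.3 / 5.0) = 500 + -2430 / 5.0
SAT-scale = 500 + -486.0
SAT-scale = 14.0

14.0


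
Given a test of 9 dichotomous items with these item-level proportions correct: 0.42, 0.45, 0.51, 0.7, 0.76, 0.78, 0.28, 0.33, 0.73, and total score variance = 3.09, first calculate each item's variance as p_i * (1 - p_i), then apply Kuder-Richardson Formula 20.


For each item, compute p_i * q_i:
  Item 1: 0.42 * 0.58 = 0.2436
  Item 2: 0.45 * 0.55 = 0.2475
  Item 3: 0.51 * 0.49 = 0.2499
  Item 4: 0.7 * 0.3 = 0.21
  Item 5: 0.76 * 0.24 = 0.1824
  Item 6: 0.78 * 0.22 = 0.1716
  Item 7: 0.28 * 0.72 = 0.2016
  Item 8: 0.33 * 0.67 = 0.2211
  Item 9: 0.73 * 0.27 = 0.1971
Sum(p_i * q_i) = 0.2436 + 0.2475 + 0.2499 + 0.21 + 0.1824 + 0.1716 + 0.2016 + 0.2211 + 0.1971 = 1.9248
KR-20 = (k/(k-1)) * (1 - Sum(p_i*q_i) / Var_total)
= (9/8) * (1 - 1.9248/3.09)
= 1.125 * 0.3771
KR-20 = 0.4242

0.4242


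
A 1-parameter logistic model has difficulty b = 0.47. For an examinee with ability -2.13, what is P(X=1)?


theta - b = -2.13 - 0.47 = -2.6
exp(-(theta - b)) = exp(2.6) = 13.4637
P = 1 / (1 + 13.4637)
P = 0.0691

0.0691


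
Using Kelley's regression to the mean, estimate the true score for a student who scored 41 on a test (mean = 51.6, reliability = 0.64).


T_est = rxx * X + (1 - rxx) * mean
T_est = 0.64 * 41 + 0.36 * 51.6
T_est = 26.24 + 18.576
T_est = 44.816

44.816


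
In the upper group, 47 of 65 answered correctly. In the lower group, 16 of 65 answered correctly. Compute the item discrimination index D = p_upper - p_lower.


p_upper = 47/65 = 0.7231
p_lower = 16/65 = 0.2462
D = 0.7231 - 0.2462 = 0.4769

0.4769


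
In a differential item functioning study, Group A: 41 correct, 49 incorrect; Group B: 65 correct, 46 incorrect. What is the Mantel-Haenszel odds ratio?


Odds_A = 41/49 = 0.8367
Odds_B = 65/46 = 1.413
OR = Odds_A / Odds_B = 0.8367 / 1.413
Exactly, OR = (41 * 46) / (49 * 65) = 1886 / 3185
OR = 0.5922

0.5922


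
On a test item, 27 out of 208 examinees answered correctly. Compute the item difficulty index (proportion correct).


Item difficulty p = number correct / total examinees
p = 27 / 208
p = 0.1298

0.1298


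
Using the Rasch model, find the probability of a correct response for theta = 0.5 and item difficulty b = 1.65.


theta - b = 0.5 - 1.65 = -1.15
exp(-(theta - b)) = exp(1.15) = 3.1582
P = 1 / (1 + 3.1582)
P = 0.2405

0.2405


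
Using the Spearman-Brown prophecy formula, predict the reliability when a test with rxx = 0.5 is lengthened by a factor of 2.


r_new = (n * rxx) / (1 + (n-1) * rxx)
r_new = (2 * 0.5) / (1 + 1 * 0.5)
r_new = 1.0 / 1.5
r_new = 0.6667

0.6667


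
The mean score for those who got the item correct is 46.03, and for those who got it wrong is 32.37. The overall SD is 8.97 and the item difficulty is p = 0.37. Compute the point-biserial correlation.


q = 1 - p = 0.63
rpb = ((M1 - M0) / SD) * sqrt(p * q)
rpb = ((46.03 - 32.37) / 8.97) * sqrt(0.37 * 0.63)
rpb = 0.7352

0.7352


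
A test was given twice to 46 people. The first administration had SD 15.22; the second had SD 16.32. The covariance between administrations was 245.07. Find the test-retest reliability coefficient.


r = cov(X,Y) / (SD_X * SD_Y)
r = 245.07 / (15.22 * 16.32)
r = 245.07 / 248.3904
r = 0.9866

0.9866


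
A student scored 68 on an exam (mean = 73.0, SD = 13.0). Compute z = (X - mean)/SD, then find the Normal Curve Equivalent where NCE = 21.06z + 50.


z = (X - mean) / SD = (68 - 73.0) / 13.0
z = -5.0 / 13.0
z = -0.3846
NCE = NCE = 21.06z + 50
Carry z at full precision (z = -5.0 / 13.0) into the conversion:
NCE = 21.06 * (-5.0 / 13.0) + 50 = -105.3 / 13.0 + 50
NCE = -8.1 + 50
NCE = 41.9

41.9


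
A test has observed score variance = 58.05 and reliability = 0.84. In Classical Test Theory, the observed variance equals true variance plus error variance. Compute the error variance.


var_true = rxx * var_obs = 0.84 * 58.05 = 48.762
var_error = var_obs - var_true
var_error = 58.05 - 48.762
var_error = 9.288

9.288


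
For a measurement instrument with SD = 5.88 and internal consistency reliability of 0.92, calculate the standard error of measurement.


SEM = SD * sqrt(1 - rxx)
SEM = 5.88 * sqrt(1 - 0.92)
SEM = 5.88 * sqrt(0.08) = 5.88 * 0.282843
SEM = 1.6631

1.6631


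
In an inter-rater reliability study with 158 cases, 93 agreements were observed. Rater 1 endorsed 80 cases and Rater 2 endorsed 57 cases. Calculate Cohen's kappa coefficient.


P_o = 93/158 = 0.588608
P_e = (80*57 + 78*101) / 24964 = 0.498237
kappa = (P_o - P_e) / (1 - P_e)
kappa = (0.588608 - 0.498237) / (1 - 0.498237)
kappa = 0.1801

0.1801


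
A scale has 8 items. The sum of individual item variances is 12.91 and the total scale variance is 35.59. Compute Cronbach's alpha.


alpha = (k/(k-1)) * (1 - sum(si^2)/s_total^2)
= (8/7) * (1 - 12.91/35.59)
alpha = 0.7283

0.7283


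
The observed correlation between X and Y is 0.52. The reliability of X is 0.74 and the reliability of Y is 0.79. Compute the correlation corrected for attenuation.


r_corrected = rxy / sqrt(rxx * ryy)
= 0.52 / sqrt(0.74 * 0.79)
= 0.52 / sqrt(0.5846)
= 0.52 / 0.764591
r_corrected = 0.6801

0.6801


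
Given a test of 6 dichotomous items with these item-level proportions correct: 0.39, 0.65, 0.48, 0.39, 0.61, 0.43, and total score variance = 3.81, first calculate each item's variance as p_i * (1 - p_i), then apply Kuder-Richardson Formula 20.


For each item, compute p_i * q_i:
  Item 1: 0.39 * 0.61 = 0.2379
  Item 2: 0.65 * 0.35 = 0.2275
  Item 3: 0.48 * 0.52 = 0.2496
  Item 4: 0.39 * 0.61 = 0.2379
  Item 5: 0.61 * 0.39 = 0.2379
  Item 6: 0.43 * 0.57 = 0.2451
Sum(p_i * q_i) = 0.2379 + 0.2275 + 0.2496 + 0.2379 + 0.2379 + 0.2451 = 1.4359
KR-20 = (k/(k-1)) * (1 - Sum(p_i*q_i) / Var_total)
= (6/5) * (1 - 1.4359/3.81)
= 1.2 * 0.6231
KR-20 = 0.7477

0.7477


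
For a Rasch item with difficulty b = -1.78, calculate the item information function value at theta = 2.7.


P = 1/(1+exp(-(2.7--1.78))) = 0.9888
I = P*(1-P) = 0.9888 * 0.0112
I = 0.0111

0.0111


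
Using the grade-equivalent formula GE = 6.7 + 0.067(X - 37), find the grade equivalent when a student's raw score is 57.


raw - median = 57 - 37 = 20
slope * diff = 0.067 * 20 = 1.34
GE = 6.7 + 1.34
GE = 8.04

8.04


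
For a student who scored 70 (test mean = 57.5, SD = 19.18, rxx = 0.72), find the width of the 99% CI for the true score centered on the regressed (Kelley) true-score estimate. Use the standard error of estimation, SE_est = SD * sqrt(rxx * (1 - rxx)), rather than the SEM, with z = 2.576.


True score estimate = 0.72*70 + 0.28*57.5 = 66.5
SE_est = SD * sqrt(rxx * (1 - rxx)) = 19.18 * sqrt(0.72 * 0.28) = 19.18 * sqrt(0.2016) = 8.611799
CI = T_est +/- z * SE_est, so width = 2 * z * SE_est = 2 * 2.576 * 8.611799
Width = 44.368

44.368


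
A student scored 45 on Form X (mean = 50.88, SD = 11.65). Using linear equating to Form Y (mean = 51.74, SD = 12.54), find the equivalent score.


slope = SD_Y / SD_X = 12.54 / 11.65 ~ 1.0764
intercept = mean_Y - slope * mean_X = 51.74 - (12.54 / 11.65) * 50.88 ~ -3.027
Y = slope * X + intercept. To avoid rounding drift from the rounded slope/intercept, evaluate the equivalent form Y = mean_Y + SD_Y * (X - mean_X) / SD_X at full precision:
Y = 51.74 + 12.54 * (45 - 50.88) / 11.65
Y = 51.74 - 12.54 * 5.88 / 11.65
Y = 51.74 - 73.7352 / 11.65
Y = 51.74 - 6.3292
Y = 45.4108

45.4108


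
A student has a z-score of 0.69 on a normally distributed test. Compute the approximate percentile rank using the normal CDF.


CDF(z) = 0.5 * (1 + erf(z/sqrt(2)))
erf(0.4879) = 0.5098
CDF = 0.7549
Percentile rank = 0.7549 * 100 = 75.49

75.49


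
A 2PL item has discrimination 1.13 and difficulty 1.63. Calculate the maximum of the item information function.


For 2PL, max info at theta = b = 1.63
I_max = a^2 / 4 = 1.13^2 / 4
= 1.2769 / 4
I_max = 0.3192

0.3192


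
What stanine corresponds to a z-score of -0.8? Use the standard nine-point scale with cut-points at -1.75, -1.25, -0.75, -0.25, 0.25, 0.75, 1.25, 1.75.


Stanine boundaries: [-1.75, -1.25, -0.75, -0.25, 0.25, 0.75, 1.25, 1.75]
z = -0.8
Check each boundary:
  z >= -1.75 -> could be stanine 2
  z >= -1.25 -> could be stanine 3
  z < -0.75
  z < -0.25
  z < 0.25
  z < 0.75
  z < 1.25
  z < 1.75
Highest qualifying boundary gives stanine = 3

3


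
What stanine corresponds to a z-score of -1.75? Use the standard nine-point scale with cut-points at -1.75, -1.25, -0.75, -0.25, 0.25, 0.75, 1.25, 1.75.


Stanine boundaries: [-1.75, -1.25, -0.75, -0.25, 0.25, 0.75, 1.25, 1.75]
z = -1.75
Check each boundary:
  z >= -1.75 -> could be stanine 2
  z < -1.25
  z < -0.75
  z < -0.25
  z < 0.25
  z < 0.75
  z < 1.25
  z < 1.75
Highest qualifying boundary gives stanine = 2

2


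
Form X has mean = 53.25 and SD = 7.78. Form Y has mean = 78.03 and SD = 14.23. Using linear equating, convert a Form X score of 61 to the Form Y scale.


slope = SD_Y / SD_X = 14.23 / 7.78 ~ 1.829
intercept = mean_Y - slope * mean_X = 78.03 - (14.23 / 7.78) * 53.25 ~ -19.3669
Y = slope * X + intercept. To avoid rounding drift from the rounded slope/intercept, evaluate the equivalent form Y = mean_Y + SD_Y * (X - mean_X) / SD_X at full precision:
Y = 78.03 + 14.23 * (61 - 53.25) / 7.78
Y = 78.03 + 14.23 * 7.75 / 7.78
Y = 78.03 + 110.2825 / 7.78
Y = 78.03 + 14.1751
Y = 92.2051

92.2051


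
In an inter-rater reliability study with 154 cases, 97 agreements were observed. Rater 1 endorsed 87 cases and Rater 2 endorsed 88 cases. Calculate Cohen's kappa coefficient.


P_o = 97/154 = 0.62987
P_e = (87*88 + 67*66) / 23716 = 0.509276
kappa = (P_o - P_e) / (1 - P_e)
kappa = (0.62987 - 0.509276) / (1 - 0.509276)
kappa = 0.2457

0.2457


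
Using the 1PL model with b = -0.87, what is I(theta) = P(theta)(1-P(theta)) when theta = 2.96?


P = 1/(1+exp(-(2.96--0.87))) = 0.9788
I = P*(1-P) = 0.9788 * 0.0212
I = 0.0208

0.0208


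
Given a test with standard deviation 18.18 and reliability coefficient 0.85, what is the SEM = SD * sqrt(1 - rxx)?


SEM = SD * sqrt(1 - rxx)
SEM = 18.18 * sqrt(1 - 0.85)
SEM = 18.18 * sqrt(0.15) = 18.18 * 0.387298
SEM = 7.0411

7.0411


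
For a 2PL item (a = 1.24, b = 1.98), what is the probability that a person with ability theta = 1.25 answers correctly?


a*(theta - b) = 1.24 * (1.25 - 1.98) = -0.9052
exp(--0.9052) = 2.4724
P = 1 / (1 + 2.4724)
P = 0.288

0.288


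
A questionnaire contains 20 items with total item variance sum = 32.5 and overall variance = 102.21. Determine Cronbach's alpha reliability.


alpha = (k/(k-1)) * (1 - sum(si^2)/s_total^2)
= (20/19) * (1 - 32.5/102.21)
alpha = 0.7179

0.7179


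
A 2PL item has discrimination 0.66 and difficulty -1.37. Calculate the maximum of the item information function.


For 2PL, max info at theta = b = -1.37
I_max = a^2 / 4 = 0.66^2 / 4
= 0.4356 / 4
I_max = 0.1089

0.1089


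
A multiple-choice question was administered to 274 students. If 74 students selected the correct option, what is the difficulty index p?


Item difficulty p = number correct / total examinees
p = 74 / 274
p = 0.2701

0.2701


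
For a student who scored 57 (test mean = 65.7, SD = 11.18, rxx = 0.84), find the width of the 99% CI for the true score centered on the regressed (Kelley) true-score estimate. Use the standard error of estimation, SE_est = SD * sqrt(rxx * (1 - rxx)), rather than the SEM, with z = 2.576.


True score estimate = 0.84*57 + 0.16*65.7 = 58.392
SE_est = SD * sqrt(rxx * (1 - rxx)) = 11.18 * sqrt(0.84 * 0.16) = 11.18 * sqrt(0.1344) = 4.098656
CI = T_est +/- z * SE_est, so width = 2 * z * SE_est = 2 * 2.576 * 4.098656
Width = 21.1163

21.1163


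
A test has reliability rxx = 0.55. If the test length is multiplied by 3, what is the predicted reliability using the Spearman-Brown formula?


r_new = (n * rxx) / (1 + (n-1) * rxx)
r_new = (3 * 0.55) / (1 + 2 * 0.55)
r_new = 1.65 / 2.1
r_new = 0.7857

0.7857


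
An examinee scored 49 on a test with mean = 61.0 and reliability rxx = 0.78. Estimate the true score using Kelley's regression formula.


T_est = rxx * X + (1 - rxx) * mean
T_est = 0.78 * 49 + 0.22 * 61.0
T_est = 38.22 + 13.42
T_est = 51.64

51.64


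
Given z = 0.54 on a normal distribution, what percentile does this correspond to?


CDF(z) = 0.5 * (1 + erf(z/sqrt(2)))
erf(0.3818) = 0.4108
CDF = 0.7054
Percentile rank = 0.7054 * 100 = 70.54

70.54


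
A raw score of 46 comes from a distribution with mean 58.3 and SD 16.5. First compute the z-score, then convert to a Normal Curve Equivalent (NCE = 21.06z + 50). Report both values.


z = (X - mean) / SD = (46 - 58.3) / 16.5
z = -12.3 / 16.5
z = -0.7455
NCE = NCE = 21.06z + 50
Carry z at full precision (z = -12.3 / 16.5) into the conversion:
NCE = 21.06 * (-12.3 / 16.5) + 50 = -259.038 / 16.5 + 50
NCE = -15.6993 + 50
NCE = 34.3007

34.3007


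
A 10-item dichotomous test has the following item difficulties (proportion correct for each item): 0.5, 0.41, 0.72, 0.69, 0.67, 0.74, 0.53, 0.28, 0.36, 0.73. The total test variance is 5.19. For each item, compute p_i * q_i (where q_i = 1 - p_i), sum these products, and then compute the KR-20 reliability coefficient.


For each item, compute p_i * q_i:
  Item 1: 0.5 * 0.5 = 0.25
  Item 2: 0.41 * 0.59 = 0.2419
  Item 3: 0.72 * 0.28 = 0.2016
  Item 4: 0.69 * 0.31 = 0.2139
  Item 5: 0.67 * 0.33 = 0.2211
  Item 6: 0.74 * 0.26 = 0.1924
  Item 7: 0.53 * 0.47 = 0.2491
  Item 8: 0.28 * 0.72 = 0.2016
  Item 9: 0.36 * 0.64 = 0.2304
  Item 10: 0.73 * 0.27 = 0.1971
Sum(p_i * q_i) = 0.25 + 0.2419 + 0.2016 + 0.2139 + 0.2211 + 0.1924 + 0.2491 + 0.2016 + 0.2304 + 0.1971 = 2.1991
KR-20 = (k/(k-1)) * (1 - Sum(p_i*q_i) / Var_total)
= (10/9) * (1 - 2.1991/5.19)
= 1.1111 * 0.5763
KR-20 = 0.6403

0.6403


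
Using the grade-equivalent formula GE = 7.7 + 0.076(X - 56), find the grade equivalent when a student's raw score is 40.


raw - median = 40 - 56 = -16
slope * diff = 0.076 * -16 = -1.216
GE = 7.7 + -1.216
GE = 6.484

6.484


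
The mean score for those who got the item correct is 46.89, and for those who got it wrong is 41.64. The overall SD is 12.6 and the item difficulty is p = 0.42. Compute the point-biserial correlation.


q = 1 - p = 0.58
rpb = ((M1 - M0) / SD) * sqrt(p * q)
rpb = ((46.89 - 41.64) / 12.6) * sqrt(0.42 * 0.58)
rpb = 0.2056

0.2056


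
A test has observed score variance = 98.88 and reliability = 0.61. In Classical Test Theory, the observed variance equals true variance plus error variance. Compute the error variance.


var_true = rxx * var_obs = 0.61 * 98.88 = 60.3168
var_error = var_obs - var_true
var_error = 98.88 - 60.3168
var_error = 38.5632

38.5632


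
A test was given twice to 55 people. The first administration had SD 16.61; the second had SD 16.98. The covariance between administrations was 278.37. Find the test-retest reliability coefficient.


r = cov(X,Y) / (SD_X * SD_Y)
r = 278.37 / (16.61 * 16.98)
r = 278.37 / 282.0378
r = 0.987

0.987


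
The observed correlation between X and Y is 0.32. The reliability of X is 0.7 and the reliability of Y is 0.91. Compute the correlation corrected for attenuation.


r_corrected = rxy / sqrt(rxx * ryy)
= 0.32 / sqrt(0.7 * 0.91)
= 0.32 / sqrt(0.637)
= 0.32 / 0.798123
r_corrected = 0.4009

0.4009


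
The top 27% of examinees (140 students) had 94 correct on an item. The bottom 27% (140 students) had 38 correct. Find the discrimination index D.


p_upper = 94/140 = 0.6714
p_lower = 38/140 = 0.2714
D = 0.6714 - 0.2714 = 0.4

0.4


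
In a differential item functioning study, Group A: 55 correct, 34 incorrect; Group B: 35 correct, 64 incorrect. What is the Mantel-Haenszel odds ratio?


Odds_A = 55/34 = 1.6176
Odds_B = 35/64 = 0.5469
OR = Odds_A / Odds_B = 1.6176 / 0.5469
Exactly, OR = (55 * 64) / (34 * 35) = 3520 / 1190
OR = 2.958

2.958


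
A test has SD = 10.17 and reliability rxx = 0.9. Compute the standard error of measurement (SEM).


SEM = SD * sqrt(1 - rxx)
SEM = 10.17 * sqrt(1 - 0.9)
SEM = 10.17 * sqrt(0.1) = 10.17 * 0.316228
SEM = 3.216

3.216


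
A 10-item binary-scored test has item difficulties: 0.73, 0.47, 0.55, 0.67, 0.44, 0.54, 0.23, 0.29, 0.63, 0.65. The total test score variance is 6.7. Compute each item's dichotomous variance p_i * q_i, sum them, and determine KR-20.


For each item, compute p_i * q_i:
  Item 1: 0.73 * 0.27 = 0.1971
  Item 2: 0.47 * 0.53 = 0.2491
  Item 3: 0.55 * 0.45 = 0.2475
  Item 4: 0.67 * 0.33 = 0.2211
  Item 5: 0.44 * 0.56 = 0.2464
  Item 6: 0.54 * 0.46 = 0.2484
  Item 7: 0.23 * 0.77 = 0.1771
  Item 8: 0.29 * 0.71 = 0.2059
  Item 9: 0.63 * 0.37 = 0.2331
  Item 10: 0.65 * 0.35 = 0.2275
Sum(p_i * q_i) = 0.1971 + 0.2491 + 0.2475 + 0.2211 + 0.2464 + 0.2484 + 0.1771 + 0.2059 + 0.2331 + 0.2275 = 2.2532
KR-20 = (k/(k-1)) * (1 - Sum(p_i*q_i) / Var_total)
= (10/9) * (1 - 2.2532/6.7)
= 1.1111 * 0.6637
KR-20 = 0.7374

0.7374


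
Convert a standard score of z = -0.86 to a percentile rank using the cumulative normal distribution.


CDF(z) = 0.5 * (1 + erf(z/sqrt(2)))
erf(-0.6081) = -0.6102
CDF = 0.1949
Percentile rank = 0.1949 * 100 = 19.49

19.49


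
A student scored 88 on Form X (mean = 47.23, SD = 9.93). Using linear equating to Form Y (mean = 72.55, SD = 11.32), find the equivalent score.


slope = SD_Y / SD_X = 11.32 / 9.93 ~ 1.14
intercept = mean_Y - slope * mean_X = 72.55 - (11.32 / 9.93) * 47.23 ~ 18.7088
Y = slope * X + intercept. To avoid rounding drift from the rounded slope/intercept, evaluate the equivalent form Y = mean_Y + SD_Y * (X - mean_X) / SD_X at full precision:
Y = 72.55 + 11.32 * (88 - 47.23) / 9.93
Y = 72.55 + 11.32 * 40.77 / 9.93
Y = 72.55 + 461.5164 / 9.93
Y = 72.55 + 46.477
Y = 119.027

119.027


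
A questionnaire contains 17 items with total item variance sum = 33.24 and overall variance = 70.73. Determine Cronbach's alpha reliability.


alpha = (k/(k-1)) * (1 - sum(si^2)/s_total^2)
= (17/16) * (1 - 33.24/70.73)
alpha = 0.5632

0.5632


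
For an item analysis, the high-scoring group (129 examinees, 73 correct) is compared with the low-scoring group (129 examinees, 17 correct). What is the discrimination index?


p_upper = 73/129 = 0.5659
p_lower = 17/129 = 0.1318
D = 0.5659 - 0.1318 = 0.4341

0.4341


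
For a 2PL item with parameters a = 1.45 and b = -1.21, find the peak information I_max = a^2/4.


For 2PL, max info at theta = b = -1.21
I_max = a^2 / 4 = 1.45^2 / 4
= 2.1025 / 4
I_max = 0.5256

0.5256


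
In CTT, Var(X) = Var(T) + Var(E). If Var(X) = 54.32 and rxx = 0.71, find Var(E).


var_true = rxx * var_obs = 0.71 * 54.32 = 38.5672
var_error = var_obs - var_true
var_error = 54.32 - 38.5672
var_error = 15.7528

15.7528


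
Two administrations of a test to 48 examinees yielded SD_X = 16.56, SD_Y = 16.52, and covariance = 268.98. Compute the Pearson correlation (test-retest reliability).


r = cov(X,Y) / (SD_X * SD_Y)
r = 268.98 / (16.56 * 16.52)
r = 268.98 / 273.5712
r = 0.9832

0.9832


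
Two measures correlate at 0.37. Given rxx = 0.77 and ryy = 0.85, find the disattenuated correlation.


r_corrected = rxy / sqrt(rxx * ryy)
= 0.37 / sqrt(0.77 * 0.85)
= 0.37 / sqrt(0.6545)
= 0.37 / 0.809012
r_corrected = 0.4573

0.4573


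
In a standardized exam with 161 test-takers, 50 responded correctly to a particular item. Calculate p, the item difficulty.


Item difficulty p = number correct / total examinees
p = 50 / 161
p = 0.3106

0.3106


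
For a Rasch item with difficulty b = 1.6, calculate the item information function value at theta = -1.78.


P = 1/(1+exp(-(-1.78-1.6))) = 0.0329
I = P*(1-P) = 0.0329 * 0.9671
I = 0.0318

0.0318


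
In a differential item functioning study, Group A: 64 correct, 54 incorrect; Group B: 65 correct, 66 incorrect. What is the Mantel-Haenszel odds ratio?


Odds_A = 64/54 = 1.1852
Odds_B = 65/66 = 0.9848
OR = Odds_A / Odds_B = 1.1852 / 0.9848
Exactly, OR = (64 * 66) / (54 * 65) = 4224 / 3510
OR = 1.2034

1.2034


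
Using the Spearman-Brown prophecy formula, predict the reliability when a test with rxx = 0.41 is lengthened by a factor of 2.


r_new = (n * rxx) / (1 + (n-1) * rxx)
r_new = (2 * 0.41) / (1 + 1 * 0.41)
r_new = 0.82 / 1.41
r_new = 0.5816

0.5816


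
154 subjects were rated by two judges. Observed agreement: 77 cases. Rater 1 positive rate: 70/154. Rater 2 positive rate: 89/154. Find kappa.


P_o = 77/154 = 0.5
P_e = (70*89 + 84*65) / 23716 = 0.492916
kappa = (P_o - P_e) / (1 - P_e)
kappa = (0.5 - 0.492916) / (1 - 0.492916)
kappa = 0.014

0.014


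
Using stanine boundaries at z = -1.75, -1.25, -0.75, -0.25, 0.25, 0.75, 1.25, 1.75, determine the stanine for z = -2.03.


Stanine boundaries: [-1.75, -1.25, -0.75, -0.25, 0.25, 0.75, 1.25, 1.75]
z = -2.03
Check each boundary:
  z < -1.75
  z < -1.25
  z < -0.75
  z < -0.25
  z < 0.25
  z < 0.75
  z < 1.25
  z < 1.75
Highest qualifying boundary gives stanine = 1

1


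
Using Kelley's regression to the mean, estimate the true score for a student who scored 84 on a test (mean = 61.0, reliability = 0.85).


T_est = rxx * X + (1 - rxx) * mean
T_est = 0.85 * 84 + 0.15 * 61.0
T_est = 71.4 + 9.15
T_est = 80.55

80.55


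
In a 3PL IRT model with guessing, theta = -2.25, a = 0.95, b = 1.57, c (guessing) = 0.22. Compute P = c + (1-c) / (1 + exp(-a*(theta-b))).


logit = 0.95*(-2.25 - 1.57) = -3.629
P* = 1/(1 + exp(--3.629)) = 0.0259
P = 0.22 + (1 - 0.22) * 0.0259
P = 0.2402

0.2402


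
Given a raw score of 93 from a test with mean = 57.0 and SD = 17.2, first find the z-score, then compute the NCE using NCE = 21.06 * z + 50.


z = (X - mean) / SD = (93 - 57.0) / 17.2
z = 36.0 / 17.2
z = 2.093
NCE = NCE = 21.06z + 50
Carry z at full precision (z = 36.0 / 17.2) into the conversion:
NCE = 21.06 * (36.0 / 17.2) + 50 = 758.16 / 17.2 + 50
NCE = 44.0791 + 50
NCE = 94.0791

94.0791


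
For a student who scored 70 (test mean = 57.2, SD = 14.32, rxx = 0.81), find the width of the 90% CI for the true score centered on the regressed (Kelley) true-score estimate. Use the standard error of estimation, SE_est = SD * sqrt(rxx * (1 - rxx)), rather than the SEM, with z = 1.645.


True score estimate = 0.81*70 + 0.19*57.2 = 67.568
SE_est = SD * sqrt(rxx * (1 - rxx)) = 14.32 * sqrt(0.81 * 0.19) = 14.32 * sqrt(0.1539) = 5.617749
CI = T_est +/- z * SE_est, so width = 2 * z * SE_est = 2 * 1.645 * 5.617749
Width = 18.4824

18.4824


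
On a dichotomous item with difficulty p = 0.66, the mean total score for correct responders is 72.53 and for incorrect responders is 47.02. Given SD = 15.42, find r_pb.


q = 1 - p = 0.34
rpb = ((M1 - M0) / SD) * sqrt(p * q)
rpb = ((72.53 - 47.02) / 15.42) * sqrt(0.66 * 0.34)
rpb = 0.7837

0.7837


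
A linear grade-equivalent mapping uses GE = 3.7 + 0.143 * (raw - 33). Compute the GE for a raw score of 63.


raw - median = 63 - 33 = 30
slope * diff = 0.143 * 30 = 4.29
GE = 3.7 + 4.29
GE = 7.99

7.99


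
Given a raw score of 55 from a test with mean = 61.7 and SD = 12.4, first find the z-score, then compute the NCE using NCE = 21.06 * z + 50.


z = (X - mean) / SD = (55 - 61.7) / 12.4
z = -6.7 / 12.4
z = -0.5403
NCE = NCE = 21.06z + 50
Carry z at full precision (z = -6.7 / 12.4) into the conversion:
NCE = 21.06 * (-6.7 / 12.4) + 50 = -141.102 / 12.4 + 50
NCE = -11.3792 + 50
NCE = 38.6208

38.6208


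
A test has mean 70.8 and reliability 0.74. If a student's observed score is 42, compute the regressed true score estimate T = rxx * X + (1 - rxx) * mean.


T_est = rxx * X + (1 - rxx) * mean
T_est = 0.74 * 42 + 0.26 * 70.8
T_est = 31.08 + 18.408
T_est = 49.488

49.488


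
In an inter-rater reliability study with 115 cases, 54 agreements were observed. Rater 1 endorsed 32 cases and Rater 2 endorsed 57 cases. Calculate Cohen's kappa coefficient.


P_o = 54/115 = 0.469565
P_e = (32*57 + 83*58) / 13225 = 0.501928
kappa = (P_o - P_e) / (1 - P_e)
kappa = (0.469565 - 0.501928) / (1 - 0.501928)
kappa = -0.065

-0.065


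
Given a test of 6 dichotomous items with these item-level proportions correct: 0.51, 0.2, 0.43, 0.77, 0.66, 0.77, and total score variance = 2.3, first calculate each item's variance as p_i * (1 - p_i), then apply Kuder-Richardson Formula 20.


For each item, compute p_i * q_i:
  Item 1: 0.51 * 0.49 = 0.2499
  Item 2: 0.2 * 0.8 = 0.16
  Item 3: 0.43 * 0.57 = 0.2451
  Item 4: 0.77 * 0.23 = 0.1771
  Item 5: 0.66 * 0.34 = 0.2244
  Item 6: 0.77 * 0.23 = 0.1771
Sum(p_i * q_i) = 0.2499 + 0.16 + 0.2451 + 0.1771 + 0.2244 + 0.1771 = 1.2336
KR-20 = (k/(k-1)) * (1 - Sum(p_i*q_i) / Var_total)
= (6/5) * (1 - 1.2336/2.3)
= 1.2 * 0.4637
KR-20 = 0.5564

0.5564


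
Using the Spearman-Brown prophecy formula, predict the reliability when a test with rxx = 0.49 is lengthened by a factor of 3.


r_new = (n * rxx) / (1 + (n-1) * rxx)
r_new = (3 * 0.49) / (1 + 2 * 0.49)
r_new = 1.47 / 1.98
r_new = 0.7424

0.7424


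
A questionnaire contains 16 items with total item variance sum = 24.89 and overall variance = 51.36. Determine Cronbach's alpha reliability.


alpha = (k/(k-1)) * (1 - sum(si^2)/s_total^2)
= (16/15) * (1 - 24.89/51.36)
alpha = 0.5497

0.5497


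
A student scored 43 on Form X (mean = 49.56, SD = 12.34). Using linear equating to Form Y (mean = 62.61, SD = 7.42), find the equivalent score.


slope = SD_Y / SD_X = 7.42 / 12.34 ~ 0.6013
intercept = mean_Y - slope * mean_X = 62.61 - (7.42 / 12.34) * 49.56 ~ 32.8097
Y = slope * X + intercept. To avoid rounding drift from the rounded slope/intercept, evaluate the equivalent form Y = mean_Y + SD_Y * (X - mean_X) / SD_X at full precision:
Y = 62.61 + 7.42 * (43 - 49.56) / 12.34
Y = 62.61 - 7.42 * 6.56 / 12.34
Y = 62.61 - 48.6752 / 12.34
Y = 62.61 - 3.9445
Y = 58.6655

58.6655


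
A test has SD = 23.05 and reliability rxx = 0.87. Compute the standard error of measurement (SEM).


SEM = SD * sqrt(1 - rxx)
SEM = 23.05 * sqrt(1 - 0.87)
SEM = 23.05 * sqrt(0.13) = 23.05 * 0.360555
SEM = 8.3108

8.3108


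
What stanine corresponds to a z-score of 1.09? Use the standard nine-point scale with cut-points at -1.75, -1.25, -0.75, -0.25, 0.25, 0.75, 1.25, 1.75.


Stanine boundaries: [-1.75, -1.25, -0.75, -0.25, 0.25, 0.75, 1.25, 1.75]
z = 1.09
Check each boundary:
  z >= -1.75 -> could be stanine 2
  z >= -1.25 -> could be stanine 3
  z >= -0.75 -> could be stanine 4
  z >= -0.25 -> could be stanine 5
  z >= 0.25 -> could be stanine 6
  z >= 0.75 -> could be stanine 7
  z < 1.25
  z < 1.75
Highest qualifying boundary gives stanine = 7

7


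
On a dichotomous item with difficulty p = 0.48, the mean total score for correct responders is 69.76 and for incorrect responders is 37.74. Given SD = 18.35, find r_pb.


q = 1 - p = 0.52
rpb = ((M1 - M0) / SD) * sqrt(p * q)
rpb = ((69.76 - 37.74) / 18.35) * sqrt(0.48 * 0.52)
rpb = 0.8718

0.8718


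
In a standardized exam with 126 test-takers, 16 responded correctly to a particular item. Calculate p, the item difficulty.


Item difficulty p = number correct / total examinees
p = 16 / 126
p = 0.127

0.127


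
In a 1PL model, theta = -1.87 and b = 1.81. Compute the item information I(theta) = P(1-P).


P = 1/(1+exp(-(-1.87-1.81))) = 0.0246
I = P*(1-P) = 0.0246 * 0.9754
I = 0.024

0.024


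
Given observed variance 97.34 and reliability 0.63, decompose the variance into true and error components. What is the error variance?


var_true = rxx * var_obs = 0.63 * 97.34 = 61.3242
var_error = var_obs - var_true
var_error = 97.34 - 61.3242
var_error = 36.0158

36.0158


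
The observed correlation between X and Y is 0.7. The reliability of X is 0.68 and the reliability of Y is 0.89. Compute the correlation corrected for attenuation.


r_corrected = rxy / sqrt(rxx * ryy)
= 0.7 / sqrt(0.68 * 0.89)
= 0.7 / sqrt(0.6052)
= 0.7 / 0.777946
r_corrected = 0.8998

0.8998


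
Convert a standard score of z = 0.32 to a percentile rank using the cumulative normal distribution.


CDF(z) = 0.5 * (1 + erf(z/sqrt(2)))
erf(0.2263) = 0.251
CDF = 0.6255
Percentile rank = 0.6255 * 100 = 62.55

62.55


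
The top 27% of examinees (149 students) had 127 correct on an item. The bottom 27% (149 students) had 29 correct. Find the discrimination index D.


p_upper = 127/149 = 0.8523
p_lower = 29/149 = 0.1946
D = 0.8523 - 0.1946 = 0.6577

0.6577


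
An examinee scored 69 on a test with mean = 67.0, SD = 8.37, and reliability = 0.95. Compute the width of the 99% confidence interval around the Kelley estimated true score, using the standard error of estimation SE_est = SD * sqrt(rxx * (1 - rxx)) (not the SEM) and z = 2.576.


True score estimate = 0.95*69 + 0.05*67.0 = 68.9
SE_est = SD * sqrt(rxx * (1 - rxx)) = 8.37 * sqrt(0.95 * 0.05) = 8.37 * sqrt(0.0475) = 1.824199
CI = T_est +/- z * SE_est, so width = 2 * z * SE_est = 2 * 2.576 * 1.824199
Width = 9.3983

9.3983


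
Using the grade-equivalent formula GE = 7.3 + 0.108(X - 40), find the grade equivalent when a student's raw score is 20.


raw - median = 20 - 40 = -20
slope * diff = 0.108 * -20 = -2.16
GE = 7.3 + -2.16
GE = 5.14

5.14


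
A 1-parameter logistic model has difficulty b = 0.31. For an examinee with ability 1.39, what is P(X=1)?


theta - b = 1.39 - 0.31 = 1.08
exp(-(theta - b)) = exp(-1.08) = 0.3396
P = 1 / (1 + 0.3396)
P = 0.7465

0.7465


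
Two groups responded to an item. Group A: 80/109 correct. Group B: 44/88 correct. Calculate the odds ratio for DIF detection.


Odds_A = 80/29 = 2.7586
Odds_B = 44/44 = 1.0
OR = Odds_A / Odds_B = 2.7586 / 1.0
Exactly, OR = (80 * 44) / (29 * 44) = 3520 / 1276
OR = 2.7586

2.7586


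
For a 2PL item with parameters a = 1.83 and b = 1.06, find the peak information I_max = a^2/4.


For 2PL, max info at theta = b = 1.06
I_max = a^2 / 4 = 1.83^2 / 4
= 3.3489 / 4
I_max = 0.8372

0.8372


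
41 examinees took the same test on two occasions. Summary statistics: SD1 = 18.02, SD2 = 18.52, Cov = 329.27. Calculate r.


r = cov(X,Y) / (SD_X * SD_Y)
r = 329.27 / (18.02 * 18.52)
r = 329.27 / 333.7304
r = 0.9866

0.9866


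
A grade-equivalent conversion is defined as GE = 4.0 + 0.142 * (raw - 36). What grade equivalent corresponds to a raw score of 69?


raw - median = 69 - 36 = 33
slope * diff = 0.142 * 33 = 4.686
GE = 4.0 + 4.686
GE = 8.686

8.686


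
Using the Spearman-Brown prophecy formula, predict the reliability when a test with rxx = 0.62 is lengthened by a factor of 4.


r_new = (n * rxx) / (1 + (n-1) * rxx)
r_new = (4 * 0.62) / (1 + 3 * 0.62)
r_new = 2.48 / 2.86
r_new = 0.8671

0.8671


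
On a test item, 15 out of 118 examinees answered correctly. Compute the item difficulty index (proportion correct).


Item difficulty p = number correct / total examinees
p = 15 / 118
p = 0.1271

0.1271


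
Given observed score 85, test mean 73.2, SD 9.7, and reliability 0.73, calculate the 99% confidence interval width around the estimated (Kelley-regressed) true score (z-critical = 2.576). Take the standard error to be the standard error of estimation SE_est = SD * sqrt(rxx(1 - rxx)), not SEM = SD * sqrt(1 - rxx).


True score estimate = 0.73*85 + 0.27*73.2 = 81.814
SE_est = SD * sqrt(rxx * (1 - rxx)) = 9.7 * sqrt(0.73 * 0.27) = 9.7 * sqrt(0.1971) = 4.306407
CI = T_est +/- z * SE_est, so width = 2 * z * SE_est = 2 * 2.576 * 4.306407
Width = 22.1866

22.1866


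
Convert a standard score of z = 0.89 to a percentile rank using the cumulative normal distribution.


CDF(z) = 0.5 * (1 + erf(z/sqrt(2)))
erf(0.6293) = 0.6265
CDF = 0.8133
Percentile rank = 0.8133 * 100 = 81.33

81.33


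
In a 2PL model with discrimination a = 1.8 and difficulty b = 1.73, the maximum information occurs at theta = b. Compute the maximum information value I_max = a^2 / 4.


For 2PL, max info at theta = b = 1.73
I_max = a^2 / 4 = 1.8^2 / 4
= 3.24 / 4
I_max = 0.81

0.81


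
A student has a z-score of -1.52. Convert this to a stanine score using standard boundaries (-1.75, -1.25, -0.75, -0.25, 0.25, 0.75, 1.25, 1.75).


Stanine boundaries: [-1.75, -1.25, -0.75, -0.25, 0.25, 0.75, 1.25, 1.75]
z = -1.52
Check each boundary:
  z >= -1.75 -> could be stanine 2
  z < -1.25
  z < -0.75
  z < -0.25
  z < 0.25
  z < 0.75
  z < 1.25
  z < 1.75
Highest qualifying boundary gives stanine = 2

2


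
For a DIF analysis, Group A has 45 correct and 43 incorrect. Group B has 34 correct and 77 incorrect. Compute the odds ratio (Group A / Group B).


Odds_A = 45/43 = 1.0465
Odds_B = 34/77 = 0.4416
OR = Odds_A / Odds_B = 1.0465 / 0.4416
Exactly, OR = (45 * 77) / (43 * 34) = 3465 / 1462
OR = 2.37

2.37


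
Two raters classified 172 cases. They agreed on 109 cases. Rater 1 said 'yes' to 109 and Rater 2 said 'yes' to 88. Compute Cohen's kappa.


P_o = 109/172 = 0.633721
P_e = (109*88 + 63*84) / 29584 = 0.50311
kappa = (P_o - P_e) / (1 - P_e)
kappa = (0.633721 - 0.50311) / (1 - 0.50311)
kappa = 0.2629

0.2629


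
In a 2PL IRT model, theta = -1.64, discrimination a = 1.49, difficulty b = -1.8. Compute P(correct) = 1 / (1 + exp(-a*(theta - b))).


a*(theta - b) = 1.49 * (-1.64 - -1.8) = 0.2384
exp(-0.2384) = 0.7879
P = 1 / (1 + 0.7879)
P = 0.5593

0.5593


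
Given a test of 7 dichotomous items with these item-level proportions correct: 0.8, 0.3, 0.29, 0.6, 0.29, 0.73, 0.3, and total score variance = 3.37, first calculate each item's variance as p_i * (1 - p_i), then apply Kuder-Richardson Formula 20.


For each item, compute p_i * q_i:
  Item 1: 0.8 * 0.2 = 0.16
  Item 2: 0.3 * 0.7 = 0.21
  Item 3: 0.29 * 0.71 = 0.2059
  Item 4: 0.6 * 0.4 = 0.24
  Item 5: 0.29 * 0.71 = 0.2059
  Item 6: 0.73 * 0.27 = 0.1971
  Item 7: 0.3 * 0.7 = 0.21
Sum(p_i * q_i) = 0.16 + 0.21 + 0.2059 + 0.24 + 0.2059 + 0.1971 + 0.21 = 1.4289
KR-20 = (k/(k-1)) * (1 - Sum(p_i*q_i) / Var_total)
= (7/6) * (1 - 1.4289/3.37)
= 1.1667 * 0.576
KR-20 = 0.672

0.672


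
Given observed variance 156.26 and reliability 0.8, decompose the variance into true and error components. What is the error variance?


var_true = rxx * var_obs = 0.8 * 156.26 = 125.008
var_error = var_obs - var_true
var_error = 156.26 - 125.008
var_error = 31.252

31.252


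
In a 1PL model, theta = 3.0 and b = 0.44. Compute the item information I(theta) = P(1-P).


P = 1/(1+exp(-(3.0-0.44))) = 0.9282
I = P*(1-P) = 0.9282 * 0.0718
I = 0.0666

0.0666


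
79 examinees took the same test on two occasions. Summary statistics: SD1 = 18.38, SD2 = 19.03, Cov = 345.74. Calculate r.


r = cov(X,Y) / (SD_X * SD_Y)
r = 345.74 / (18.38 * 19.03)
r = 345.74 / 349.7714
r = 0.9885

0.9885


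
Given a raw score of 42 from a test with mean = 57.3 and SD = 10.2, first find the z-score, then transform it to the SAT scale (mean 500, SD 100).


z = (X - mean) / SD = (42 - 57.3) / 10.2
z = -15.3 / 10.2
z = -1.5
SAT-scale = SAT = 500 + 100z
Carry z at full precision (z = -15.3 / 10.2) into the conversion:
SAT-scale = 500 + 100 * (-15.3 / 10.2) = 500 + -1530 / 10.2
SAT-scale = 500 + -150.0
SAT-scale = 350.0

350.0


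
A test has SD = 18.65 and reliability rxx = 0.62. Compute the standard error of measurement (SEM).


SEM = SD * sqrt(1 - rxx)
SEM = 18.65 * sqrt(1 - 0.62)
SEM = 18.65 * sqrt(0.38) = 18.65 * 0.616441
SEM = 11.4966

11.4966
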